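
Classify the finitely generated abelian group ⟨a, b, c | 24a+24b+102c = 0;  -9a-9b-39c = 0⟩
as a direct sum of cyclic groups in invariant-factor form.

Answer: M ≅ ℤ^1 ⊕ ℤ/3 ⊕ ℤ/6

Derivation:
rank_ℚ(R)=2; free=3−2=1
SNF(R) diag = [3, 6] → torsion [3, 6]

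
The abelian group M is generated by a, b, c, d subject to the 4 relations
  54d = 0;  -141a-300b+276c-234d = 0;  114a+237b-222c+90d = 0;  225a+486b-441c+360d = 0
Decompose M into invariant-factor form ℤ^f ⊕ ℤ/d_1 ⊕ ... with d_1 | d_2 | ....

Answer: M ≅ ℤ/3 ⊕ ℤ/9 ⊕ ℤ/27 ⊕ ℤ/54

Derivation:
rank_ℚ(R)=4; free=4−4=0
SNF(R) diag = [3, 9, 27, 54] → torsion [3, 9, 27, 54]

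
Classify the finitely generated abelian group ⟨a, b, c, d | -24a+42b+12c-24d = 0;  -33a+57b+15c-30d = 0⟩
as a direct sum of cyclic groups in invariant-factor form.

rank_ℚ(R)=2; free=4−2=2
SNF(R) diag = [3, 6] → torsion [3, 6]

Answer: M ≅ ℤ^2 ⊕ ℤ/3 ⊕ ℤ/6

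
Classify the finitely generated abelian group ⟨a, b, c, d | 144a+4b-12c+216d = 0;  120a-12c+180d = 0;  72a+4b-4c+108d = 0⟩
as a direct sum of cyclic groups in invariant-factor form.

Answer: M ≅ ℤ^1 ⊕ ℤ/4 ⊕ ℤ/4 ⊕ ℤ/12

Derivation:
rank_ℚ(R)=3; free=4−3=1
SNF(R) diag = [4, 4, 12] → torsion [4, 4, 12]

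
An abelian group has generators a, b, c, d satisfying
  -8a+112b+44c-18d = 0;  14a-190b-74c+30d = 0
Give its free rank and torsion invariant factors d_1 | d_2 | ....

Answer: M ≅ ℤ^2 ⊕ ℤ/2 ⊕ ℤ/6

Derivation:
rank_ℚ(R)=2; free=4−2=2
SNF(R) diag = [2, 6] → torsion [2, 6]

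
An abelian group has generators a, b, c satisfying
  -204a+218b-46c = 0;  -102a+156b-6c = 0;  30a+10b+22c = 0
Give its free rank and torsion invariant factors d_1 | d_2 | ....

Answer: M ≅ ℤ/2 ⊕ ℤ/6 ⊕ ℤ/18

Derivation:
rank_ℚ(R)=3; free=3−3=0
SNF(R) diag = [2, 6, 18] → torsion [2, 6, 18]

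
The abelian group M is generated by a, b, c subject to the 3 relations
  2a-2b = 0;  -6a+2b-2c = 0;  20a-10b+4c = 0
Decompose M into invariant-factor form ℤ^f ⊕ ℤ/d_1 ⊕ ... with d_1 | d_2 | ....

rank_ℚ(R)=3; free=3−3=0
SNF(R) diag = [2, 2, 2] → torsion [2, 2, 2]

Answer: M ≅ ℤ/2 ⊕ ℤ/2 ⊕ ℤ/2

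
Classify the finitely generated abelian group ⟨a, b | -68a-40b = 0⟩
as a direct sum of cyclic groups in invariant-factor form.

rank_ℚ(R)=1; free=2−1=1
SNF(R) diag = [4] → torsion [4]

Answer: M ≅ ℤ^1 ⊕ ℤ/4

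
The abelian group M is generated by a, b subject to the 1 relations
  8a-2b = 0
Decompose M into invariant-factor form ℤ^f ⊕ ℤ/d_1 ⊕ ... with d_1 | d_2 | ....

Answer: M ≅ ℤ^1 ⊕ ℤ/2

Derivation:
rank_ℚ(R)=1; free=2−1=1
SNF(R) diag = [2] → torsion [2]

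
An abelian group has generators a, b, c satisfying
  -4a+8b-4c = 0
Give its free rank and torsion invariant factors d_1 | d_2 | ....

Answer: M ≅ ℤ^2 ⊕ ℤ/4

Derivation:
rank_ℚ(R)=1; free=3−1=2
SNF(R) diag = [4] → torsion [4]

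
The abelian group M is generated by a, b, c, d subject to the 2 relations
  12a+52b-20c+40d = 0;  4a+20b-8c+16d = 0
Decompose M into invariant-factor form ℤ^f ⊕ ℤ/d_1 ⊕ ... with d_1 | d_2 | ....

rank_ℚ(R)=2; free=4−2=2
SNF(R) diag = [4, 4] → torsion [4, 4]

Answer: M ≅ ℤ^2 ⊕ ℤ/4 ⊕ ℤ/4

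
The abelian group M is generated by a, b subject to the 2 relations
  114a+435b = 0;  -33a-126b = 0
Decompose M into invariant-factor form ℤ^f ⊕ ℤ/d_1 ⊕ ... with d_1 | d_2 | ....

rank_ℚ(R)=2; free=2−2=0
SNF(R) diag = [3, 3] → torsion [3, 3]

Answer: M ≅ ℤ/3 ⊕ ℤ/3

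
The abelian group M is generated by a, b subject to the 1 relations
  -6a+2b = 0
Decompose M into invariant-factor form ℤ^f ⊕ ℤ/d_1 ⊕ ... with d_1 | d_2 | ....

Answer: M ≅ ℤ^1 ⊕ ℤ/2

Derivation:
rank_ℚ(R)=1; free=2−1=1
SNF(R) diag = [2] → torsion [2]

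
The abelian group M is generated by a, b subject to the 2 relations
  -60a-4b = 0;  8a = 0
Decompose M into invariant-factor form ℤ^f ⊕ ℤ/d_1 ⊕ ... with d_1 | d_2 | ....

rank_ℚ(R)=2; free=2−2=0
SNF(R) diag = [4, 8] → torsion [4, 8]

Answer: M ≅ ℤ/4 ⊕ ℤ/8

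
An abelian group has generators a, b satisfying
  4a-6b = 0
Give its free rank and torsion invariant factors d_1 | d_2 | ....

Answer: M ≅ ℤ^1 ⊕ ℤ/2

Derivation:
rank_ℚ(R)=1; free=2−1=1
SNF(R) diag = [2] → torsion [2]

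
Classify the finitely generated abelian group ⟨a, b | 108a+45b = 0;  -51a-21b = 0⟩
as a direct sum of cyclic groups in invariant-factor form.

rank_ℚ(R)=2; free=2−2=0
SNF(R) diag = [3, 9] → torsion [3, 9]

Answer: M ≅ ℤ/3 ⊕ ℤ/9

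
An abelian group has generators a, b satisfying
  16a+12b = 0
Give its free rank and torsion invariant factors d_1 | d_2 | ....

Answer: M ≅ ℤ^1 ⊕ ℤ/4

Derivation:
rank_ℚ(R)=1; free=2−1=1
SNF(R) diag = [4] → torsion [4]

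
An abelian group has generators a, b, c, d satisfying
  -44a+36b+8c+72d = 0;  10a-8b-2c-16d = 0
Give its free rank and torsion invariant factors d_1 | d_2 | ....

Answer: M ≅ ℤ^2 ⊕ ℤ/2 ⊕ ℤ/4

Derivation:
rank_ℚ(R)=2; free=4−2=2
SNF(R) diag = [2, 4] → torsion [2, 4]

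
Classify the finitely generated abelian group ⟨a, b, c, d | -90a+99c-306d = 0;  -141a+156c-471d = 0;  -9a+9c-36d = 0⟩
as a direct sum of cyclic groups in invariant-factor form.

Answer: M ≅ ℤ^1 ⊕ ℤ/3 ⊕ ℤ/9 ⊕ ℤ/9

Derivation:
rank_ℚ(R)=3; free=4−3=1
SNF(R) diag = [3, 9, 9] → torsion [3, 9, 9]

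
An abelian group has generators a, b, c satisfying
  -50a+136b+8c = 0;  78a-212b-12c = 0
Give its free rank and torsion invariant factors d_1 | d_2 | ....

Answer: M ≅ ℤ^1 ⊕ ℤ/2 ⊕ ℤ/4

Derivation:
rank_ℚ(R)=2; free=3−2=1
SNF(R) diag = [2, 4] → torsion [2, 4]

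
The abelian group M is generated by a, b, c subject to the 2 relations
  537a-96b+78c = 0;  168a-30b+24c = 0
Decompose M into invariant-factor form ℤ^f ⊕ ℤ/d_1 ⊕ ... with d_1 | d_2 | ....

Answer: M ≅ ℤ^1 ⊕ ℤ/3 ⊕ ℤ/6

Derivation:
rank_ℚ(R)=2; free=3−2=1
SNF(R) diag = [3, 6] → torsion [3, 6]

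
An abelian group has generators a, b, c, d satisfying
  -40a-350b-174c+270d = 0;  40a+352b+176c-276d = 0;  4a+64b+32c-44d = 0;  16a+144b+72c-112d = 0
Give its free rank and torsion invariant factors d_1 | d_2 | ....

rank_ℚ(R)=4; free=4−4=0
SNF(R) diag = [2, 4, 4, 8] → torsion [2, 4, 4, 8]

Answer: M ≅ ℤ/2 ⊕ ℤ/4 ⊕ ℤ/4 ⊕ ℤ/8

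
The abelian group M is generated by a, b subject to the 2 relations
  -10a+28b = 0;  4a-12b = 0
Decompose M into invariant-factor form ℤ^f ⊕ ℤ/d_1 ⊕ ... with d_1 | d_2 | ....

rank_ℚ(R)=2; free=2−2=0
SNF(R) diag = [2, 4] → torsion [2, 4]

Answer: M ≅ ℤ/2 ⊕ ℤ/4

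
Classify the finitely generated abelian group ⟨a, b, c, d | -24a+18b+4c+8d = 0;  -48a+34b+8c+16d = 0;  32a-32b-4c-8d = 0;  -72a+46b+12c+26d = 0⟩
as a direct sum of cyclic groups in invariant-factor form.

Answer: M ≅ ℤ/2 ⊕ ℤ/2 ⊕ ℤ/4 ⊕ ℤ/8

Derivation:
rank_ℚ(R)=4; free=4−4=0
SNF(R) diag = [2, 2, 4, 8] → torsion [2, 2, 4, 8]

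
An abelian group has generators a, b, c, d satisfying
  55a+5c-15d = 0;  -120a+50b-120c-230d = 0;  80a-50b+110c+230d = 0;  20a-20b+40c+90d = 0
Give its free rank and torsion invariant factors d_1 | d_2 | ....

Answer: M ≅ ℤ/5 ⊕ ℤ/10 ⊕ ℤ/10 ⊕ ℤ/10

Derivation:
rank_ℚ(R)=4; free=4−4=0
SNF(R) diag = [5, 10, 10, 10] → torsion [5, 10, 10, 10]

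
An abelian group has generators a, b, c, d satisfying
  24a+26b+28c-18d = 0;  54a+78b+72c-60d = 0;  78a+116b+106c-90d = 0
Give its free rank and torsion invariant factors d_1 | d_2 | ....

Answer: M ≅ ℤ^1 ⊕ ℤ/2 ⊕ ℤ/6 ⊕ ℤ/6

Derivation:
rank_ℚ(R)=3; free=4−3=1
SNF(R) diag = [2, 6, 6] → torsion [2, 6, 6]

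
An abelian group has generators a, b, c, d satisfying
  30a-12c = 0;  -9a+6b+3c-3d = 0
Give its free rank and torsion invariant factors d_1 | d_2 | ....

rank_ℚ(R)=2; free=4−2=2
SNF(R) diag = [3, 6] → torsion [3, 6]

Answer: M ≅ ℤ^2 ⊕ ℤ/3 ⊕ ℤ/6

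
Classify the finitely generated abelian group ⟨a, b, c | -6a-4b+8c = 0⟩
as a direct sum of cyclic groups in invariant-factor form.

Answer: M ≅ ℤ^2 ⊕ ℤ/2

Derivation:
rank_ℚ(R)=1; free=3−1=2
SNF(R) diag = [2] → torsion [2]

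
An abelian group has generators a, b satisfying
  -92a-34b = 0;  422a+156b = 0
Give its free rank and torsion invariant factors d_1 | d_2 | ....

Answer: M ≅ ℤ/2 ⊕ ℤ/2

Derivation:
rank_ℚ(R)=2; free=2−2=0
SNF(R) diag = [2, 2] → torsion [2, 2]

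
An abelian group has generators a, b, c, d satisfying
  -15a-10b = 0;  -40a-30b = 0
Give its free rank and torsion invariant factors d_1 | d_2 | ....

rank_ℚ(R)=2; free=4−2=2
SNF(R) diag = [5, 10] → torsion [5, 10]

Answer: M ≅ ℤ^2 ⊕ ℤ/5 ⊕ ℤ/10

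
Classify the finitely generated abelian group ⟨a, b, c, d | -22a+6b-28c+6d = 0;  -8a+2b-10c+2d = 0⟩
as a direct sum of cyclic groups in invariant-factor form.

rank_ℚ(R)=2; free=4−2=2
SNF(R) diag = [2, 2] → torsion [2, 2]

Answer: M ≅ ℤ^2 ⊕ ℤ/2 ⊕ ℤ/2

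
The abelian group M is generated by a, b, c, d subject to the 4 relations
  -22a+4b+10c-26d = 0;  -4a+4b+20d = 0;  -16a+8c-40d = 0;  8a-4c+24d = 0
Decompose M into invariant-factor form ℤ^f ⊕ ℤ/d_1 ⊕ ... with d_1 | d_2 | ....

rank_ℚ(R)=4; free=4−4=0
SNF(R) diag = [2, 4, 4, 8] → torsion [2, 4, 4, 8]

Answer: M ≅ ℤ/2 ⊕ ℤ/4 ⊕ ℤ/4 ⊕ ℤ/8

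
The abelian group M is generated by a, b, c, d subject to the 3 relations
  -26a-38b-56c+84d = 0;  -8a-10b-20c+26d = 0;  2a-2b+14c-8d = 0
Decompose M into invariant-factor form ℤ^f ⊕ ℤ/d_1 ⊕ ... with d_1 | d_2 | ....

rank_ℚ(R)=3; free=4−3=1
SNF(R) diag = [2, 2, 6] → torsion [2, 2, 6]

Answer: M ≅ ℤ^1 ⊕ ℤ/2 ⊕ ℤ/2 ⊕ ℤ/6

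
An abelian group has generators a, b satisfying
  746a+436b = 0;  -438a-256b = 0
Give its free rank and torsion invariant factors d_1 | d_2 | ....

rank_ℚ(R)=2; free=2−2=0
SNF(R) diag = [2, 4] → torsion [2, 4]

Answer: M ≅ ℤ/2 ⊕ ℤ/4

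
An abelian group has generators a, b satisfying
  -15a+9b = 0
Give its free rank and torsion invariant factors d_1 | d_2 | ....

rank_ℚ(R)=1; free=2−1=1
SNF(R) diag = [3] → torsion [3]

Answer: M ≅ ℤ^1 ⊕ ℤ/3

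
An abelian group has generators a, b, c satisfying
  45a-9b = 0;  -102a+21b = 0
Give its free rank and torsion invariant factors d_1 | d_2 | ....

Answer: M ≅ ℤ^1 ⊕ ℤ/3 ⊕ ℤ/9

Derivation:
rank_ℚ(R)=2; free=3−2=1
SNF(R) diag = [3, 9] → torsion [3, 9]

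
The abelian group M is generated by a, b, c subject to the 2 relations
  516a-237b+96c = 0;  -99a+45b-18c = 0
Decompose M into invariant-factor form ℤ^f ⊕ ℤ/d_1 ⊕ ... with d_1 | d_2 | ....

rank_ℚ(R)=2; free=3−2=1
SNF(R) diag = [3, 9] → torsion [3, 9]

Answer: M ≅ ℤ^1 ⊕ ℤ/3 ⊕ ℤ/9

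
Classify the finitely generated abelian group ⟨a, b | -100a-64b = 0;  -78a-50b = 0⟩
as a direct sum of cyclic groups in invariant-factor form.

rank_ℚ(R)=2; free=2−2=0
SNF(R) diag = [2, 4] → torsion [2, 4]

Answer: M ≅ ℤ/2 ⊕ ℤ/4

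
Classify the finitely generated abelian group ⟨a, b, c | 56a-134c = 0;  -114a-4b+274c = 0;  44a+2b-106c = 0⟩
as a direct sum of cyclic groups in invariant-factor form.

Answer: M ≅ ℤ/2 ⊕ ℤ/2 ⊕ ℤ/6

Derivation:
rank_ℚ(R)=3; free=3−3=0
SNF(R) diag = [2, 2, 6] → torsion [2, 2, 6]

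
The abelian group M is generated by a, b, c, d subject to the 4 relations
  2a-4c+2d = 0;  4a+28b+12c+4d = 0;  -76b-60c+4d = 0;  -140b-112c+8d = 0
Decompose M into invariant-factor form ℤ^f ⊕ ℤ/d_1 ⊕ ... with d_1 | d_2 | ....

rank_ℚ(R)=4; free=4−4=0
SNF(R) diag = [2, 4, 4, 4] → torsion [2, 4, 4, 4]

Answer: M ≅ ℤ/2 ⊕ ℤ/4 ⊕ ℤ/4 ⊕ ℤ/4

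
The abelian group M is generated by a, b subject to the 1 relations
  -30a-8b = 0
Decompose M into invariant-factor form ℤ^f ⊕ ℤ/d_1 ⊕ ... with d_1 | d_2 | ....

Answer: M ≅ ℤ^1 ⊕ ℤ/2

Derivation:
rank_ℚ(R)=1; free=2−1=1
SNF(R) diag = [2] → torsion [2]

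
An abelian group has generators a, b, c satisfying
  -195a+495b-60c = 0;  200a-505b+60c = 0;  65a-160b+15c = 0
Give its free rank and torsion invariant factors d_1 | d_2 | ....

rank_ℚ(R)=3; free=3−3=0
SNF(R) diag = [5, 15, 15] → torsion [5, 15, 15]

Answer: M ≅ ℤ/5 ⊕ ℤ/15 ⊕ ℤ/15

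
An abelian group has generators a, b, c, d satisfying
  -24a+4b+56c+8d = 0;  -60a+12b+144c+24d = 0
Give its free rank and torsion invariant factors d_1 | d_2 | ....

rank_ℚ(R)=2; free=4−2=2
SNF(R) diag = [4, 12] → torsion [4, 12]

Answer: M ≅ ℤ^2 ⊕ ℤ/4 ⊕ ℤ/12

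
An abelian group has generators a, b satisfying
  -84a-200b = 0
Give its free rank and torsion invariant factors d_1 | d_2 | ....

Answer: M ≅ ℤ^1 ⊕ ℤ/4

Derivation:
rank_ℚ(R)=1; free=2−1=1
SNF(R) diag = [4] → torsion [4]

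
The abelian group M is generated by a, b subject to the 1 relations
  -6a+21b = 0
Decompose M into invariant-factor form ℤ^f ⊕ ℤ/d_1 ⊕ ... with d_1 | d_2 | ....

rank_ℚ(R)=1; free=2−1=1
SNF(R) diag = [3] → torsion [3]

Answer: M ≅ ℤ^1 ⊕ ℤ/3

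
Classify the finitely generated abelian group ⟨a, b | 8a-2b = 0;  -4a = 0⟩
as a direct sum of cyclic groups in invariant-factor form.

Answer: M ≅ ℤ/2 ⊕ ℤ/4

Derivation:
rank_ℚ(R)=2; free=2−2=0
SNF(R) diag = [2, 4] → torsion [2, 4]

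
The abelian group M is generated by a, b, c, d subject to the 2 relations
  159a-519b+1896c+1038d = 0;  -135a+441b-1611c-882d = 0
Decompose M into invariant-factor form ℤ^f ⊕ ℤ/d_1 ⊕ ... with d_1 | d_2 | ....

rank_ℚ(R)=2; free=4−2=2
SNF(R) diag = [3, 9] → torsion [3, 9]

Answer: M ≅ ℤ^2 ⊕ ℤ/3 ⊕ ℤ/9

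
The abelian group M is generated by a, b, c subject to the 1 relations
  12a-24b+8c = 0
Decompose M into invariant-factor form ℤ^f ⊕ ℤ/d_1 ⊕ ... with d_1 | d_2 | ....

rank_ℚ(R)=1; free=3−1=2
SNF(R) diag = [4] → torsion [4]

Answer: M ≅ ℤ^2 ⊕ ℤ/4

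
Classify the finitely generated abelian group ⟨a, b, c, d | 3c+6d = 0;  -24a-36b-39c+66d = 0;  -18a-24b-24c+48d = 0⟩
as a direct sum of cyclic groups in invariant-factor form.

rank_ℚ(R)=3; free=4−3=1
SNF(R) diag = [3, 6, 12] → torsion [3, 6, 12]

Answer: M ≅ ℤ^1 ⊕ ℤ/3 ⊕ ℤ/6 ⊕ ℤ/12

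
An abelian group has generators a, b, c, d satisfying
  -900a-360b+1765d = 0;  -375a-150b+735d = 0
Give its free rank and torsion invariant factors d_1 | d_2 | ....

rank_ℚ(R)=2; free=4−2=2
SNF(R) diag = [5, 15] → torsion [5, 15]

Answer: M ≅ ℤ^2 ⊕ ℤ/5 ⊕ ℤ/15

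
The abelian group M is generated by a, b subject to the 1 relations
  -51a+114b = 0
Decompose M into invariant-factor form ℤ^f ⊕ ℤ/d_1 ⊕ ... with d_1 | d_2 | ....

rank_ℚ(R)=1; free=2−1=1
SNF(R) diag = [3] → torsion [3]

Answer: M ≅ ℤ^1 ⊕ ℤ/3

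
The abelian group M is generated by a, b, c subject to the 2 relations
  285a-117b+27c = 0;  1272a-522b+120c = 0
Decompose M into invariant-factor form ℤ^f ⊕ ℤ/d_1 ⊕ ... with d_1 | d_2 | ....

rank_ℚ(R)=2; free=3−2=1
SNF(R) diag = [3, 6] → torsion [3, 6]

Answer: M ≅ ℤ^1 ⊕ ℤ/3 ⊕ ℤ/6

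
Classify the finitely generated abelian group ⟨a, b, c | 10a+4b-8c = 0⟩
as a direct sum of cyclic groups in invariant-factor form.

Answer: M ≅ ℤ^2 ⊕ ℤ/2

Derivation:
rank_ℚ(R)=1; free=3−1=2
SNF(R) diag = [2] → torsion [2]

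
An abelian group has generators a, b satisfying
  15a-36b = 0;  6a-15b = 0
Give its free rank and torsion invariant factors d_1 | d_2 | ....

rank_ℚ(R)=2; free=2−2=0
SNF(R) diag = [3, 3] → torsion [3, 3]

Answer: M ≅ ℤ/3 ⊕ ℤ/3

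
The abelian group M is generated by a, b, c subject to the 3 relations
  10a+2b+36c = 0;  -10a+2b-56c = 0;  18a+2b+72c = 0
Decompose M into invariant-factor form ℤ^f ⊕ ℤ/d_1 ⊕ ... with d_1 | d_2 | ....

rank_ℚ(R)=3; free=3−3=0
SNF(R) diag = [2, 4, 4] → torsion [2, 4, 4]

Answer: M ≅ ℤ/2 ⊕ ℤ/4 ⊕ ℤ/4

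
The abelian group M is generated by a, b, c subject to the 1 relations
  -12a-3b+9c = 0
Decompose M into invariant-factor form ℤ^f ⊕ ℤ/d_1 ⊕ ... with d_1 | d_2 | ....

Answer: M ≅ ℤ^2 ⊕ ℤ/3

Derivation:
rank_ℚ(R)=1; free=3−1=2
SNF(R) diag = [3] → torsion [3]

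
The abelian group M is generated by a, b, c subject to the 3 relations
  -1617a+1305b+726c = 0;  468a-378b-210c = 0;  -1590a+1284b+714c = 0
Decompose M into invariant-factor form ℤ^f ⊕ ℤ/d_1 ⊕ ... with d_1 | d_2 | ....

Answer: M ≅ ℤ/3 ⊕ ℤ/6 ⊕ ℤ/12

Derivation:
rank_ℚ(R)=3; free=3−3=0
SNF(R) diag = [3, 6, 12] → torsion [3, 6, 12]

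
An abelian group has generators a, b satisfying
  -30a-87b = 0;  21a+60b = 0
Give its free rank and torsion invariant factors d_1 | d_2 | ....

Answer: M ≅ ℤ/3 ⊕ ℤ/9

Derivation:
rank_ℚ(R)=2; free=2−2=0
SNF(R) diag = [3, 9] → torsion [3, 9]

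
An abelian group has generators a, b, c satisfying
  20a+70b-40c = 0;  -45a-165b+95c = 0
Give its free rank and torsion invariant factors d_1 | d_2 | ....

Answer: M ≅ ℤ^1 ⊕ ℤ/5 ⊕ ℤ/10

Derivation:
rank_ℚ(R)=2; free=3−2=1
SNF(R) diag = [5, 10] → torsion [5, 10]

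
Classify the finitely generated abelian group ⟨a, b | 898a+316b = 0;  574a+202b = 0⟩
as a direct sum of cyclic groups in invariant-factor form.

rank_ℚ(R)=2; free=2−2=0
SNF(R) diag = [2, 6] → torsion [2, 6]

Answer: M ≅ ℤ/2 ⊕ ℤ/6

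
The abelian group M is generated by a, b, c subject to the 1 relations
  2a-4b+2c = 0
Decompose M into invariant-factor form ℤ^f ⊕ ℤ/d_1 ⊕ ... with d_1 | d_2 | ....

Answer: M ≅ ℤ^2 ⊕ ℤ/2

Derivation:
rank_ℚ(R)=1; free=3−1=2
SNF(R) diag = [2] → torsion [2]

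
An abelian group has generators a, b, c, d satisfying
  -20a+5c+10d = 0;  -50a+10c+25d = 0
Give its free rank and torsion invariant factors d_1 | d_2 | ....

rank_ℚ(R)=2; free=4−2=2
SNF(R) diag = [5, 5] → torsion [5, 5]

Answer: M ≅ ℤ^2 ⊕ ℤ/5 ⊕ ℤ/5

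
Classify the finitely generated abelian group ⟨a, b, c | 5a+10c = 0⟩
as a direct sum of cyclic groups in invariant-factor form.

Answer: M ≅ ℤ^2 ⊕ ℤ/5

Derivation:
rank_ℚ(R)=1; free=3−1=2
SNF(R) diag = [5] → torsion [5]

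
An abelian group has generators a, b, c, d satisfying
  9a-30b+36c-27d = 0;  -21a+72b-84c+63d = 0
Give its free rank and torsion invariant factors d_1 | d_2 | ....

rank_ℚ(R)=2; free=4−2=2
SNF(R) diag = [3, 6] → torsion [3, 6]

Answer: M ≅ ℤ^2 ⊕ ℤ/3 ⊕ ℤ/6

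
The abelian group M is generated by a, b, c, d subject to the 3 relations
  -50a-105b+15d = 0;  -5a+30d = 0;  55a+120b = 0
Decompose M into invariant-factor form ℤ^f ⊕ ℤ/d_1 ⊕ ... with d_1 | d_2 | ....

Answer: M ≅ ℤ^1 ⊕ ℤ/5 ⊕ ℤ/15 ⊕ ℤ/30

Derivation:
rank_ℚ(R)=3; free=4−3=1
SNF(R) diag = [5, 15, 30] → torsion [5, 15, 30]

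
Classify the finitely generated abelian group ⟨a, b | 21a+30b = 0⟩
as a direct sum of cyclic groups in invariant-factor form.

Answer: M ≅ ℤ^1 ⊕ ℤ/3

Derivation:
rank_ℚ(R)=1; free=2−1=1
SNF(R) diag = [3] → torsion [3]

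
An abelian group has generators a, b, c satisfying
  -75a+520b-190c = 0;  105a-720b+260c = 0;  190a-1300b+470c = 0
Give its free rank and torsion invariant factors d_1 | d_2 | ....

Answer: M ≅ ℤ/5 ⊕ ℤ/10 ⊕ ℤ/20

Derivation:
rank_ℚ(R)=3; free=3−3=0
SNF(R) diag = [5, 10, 20] → torsion [5, 10, 20]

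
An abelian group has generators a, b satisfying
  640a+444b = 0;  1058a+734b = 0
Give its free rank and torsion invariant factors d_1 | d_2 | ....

rank_ℚ(R)=2; free=2−2=0
SNF(R) diag = [2, 4] → torsion [2, 4]

Answer: M ≅ ℤ/2 ⊕ ℤ/4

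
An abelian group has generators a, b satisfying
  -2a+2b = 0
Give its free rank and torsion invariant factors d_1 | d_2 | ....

Answer: M ≅ ℤ^1 ⊕ ℤ/2

Derivation:
rank_ℚ(R)=1; free=2−1=1
SNF(R) diag = [2] → torsion [2]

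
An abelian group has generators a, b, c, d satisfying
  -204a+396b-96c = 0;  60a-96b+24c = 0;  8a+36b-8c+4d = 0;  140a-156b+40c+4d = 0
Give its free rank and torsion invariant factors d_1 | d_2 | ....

Answer: M ≅ ℤ/4 ⊕ ℤ/12 ⊕ ℤ/12 ⊕ ℤ/24

Derivation:
rank_ℚ(R)=4; free=4−4=0
SNF(R) diag = [4, 12, 12, 24] → torsion [4, 12, 12, 24]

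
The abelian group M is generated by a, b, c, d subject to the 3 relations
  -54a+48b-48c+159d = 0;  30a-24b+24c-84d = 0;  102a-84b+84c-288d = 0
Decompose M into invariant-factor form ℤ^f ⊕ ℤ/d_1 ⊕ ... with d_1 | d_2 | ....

rank_ℚ(R)=3; free=4−3=1
SNF(R) diag = [3, 6, 12] → torsion [3, 6, 12]

Answer: M ≅ ℤ^1 ⊕ ℤ/3 ⊕ ℤ/6 ⊕ ℤ/12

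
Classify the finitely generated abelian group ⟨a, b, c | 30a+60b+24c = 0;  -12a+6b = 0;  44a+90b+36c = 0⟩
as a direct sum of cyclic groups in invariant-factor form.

rank_ℚ(R)=3; free=3−3=0
SNF(R) diag = [2, 6, 12] → torsion [2, 6, 12]

Answer: M ≅ ℤ/2 ⊕ ℤ/6 ⊕ ℤ/12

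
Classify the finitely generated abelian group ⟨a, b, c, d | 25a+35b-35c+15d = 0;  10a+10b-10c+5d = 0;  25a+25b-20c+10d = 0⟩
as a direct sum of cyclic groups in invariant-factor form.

Answer: M ≅ ℤ^1 ⊕ ℤ/5 ⊕ ℤ/5 ⊕ ℤ/5

Derivation:
rank_ℚ(R)=3; free=4−3=1
SNF(R) diag = [5, 5, 5] → torsion [5, 5, 5]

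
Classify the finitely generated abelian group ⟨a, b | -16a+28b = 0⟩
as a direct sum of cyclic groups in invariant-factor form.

rank_ℚ(R)=1; free=2−1=1
SNF(R) diag = [4] → torsion [4]

Answer: M ≅ ℤ^1 ⊕ ℤ/4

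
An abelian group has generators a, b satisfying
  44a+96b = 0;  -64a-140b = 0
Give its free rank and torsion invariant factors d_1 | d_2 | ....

rank_ℚ(R)=2; free=2−2=0
SNF(R) diag = [4, 4] → torsion [4, 4]

Answer: M ≅ ℤ/4 ⊕ ℤ/4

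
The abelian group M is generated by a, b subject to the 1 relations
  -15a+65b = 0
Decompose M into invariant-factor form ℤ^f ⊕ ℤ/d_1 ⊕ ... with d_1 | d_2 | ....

Answer: M ≅ ℤ^1 ⊕ ℤ/5

Derivation:
rank_ℚ(R)=1; free=2−1=1
SNF(R) diag = [5] → torsion [5]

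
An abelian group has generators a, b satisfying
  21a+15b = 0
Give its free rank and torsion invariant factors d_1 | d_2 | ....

Answer: M ≅ ℤ^1 ⊕ ℤ/3

Derivation:
rank_ℚ(R)=1; free=2−1=1
SNF(R) diag = [3] → torsion [3]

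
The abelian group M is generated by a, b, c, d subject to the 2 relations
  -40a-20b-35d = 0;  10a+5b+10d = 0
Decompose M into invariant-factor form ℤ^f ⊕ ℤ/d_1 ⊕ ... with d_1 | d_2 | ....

Answer: M ≅ ℤ^2 ⊕ ℤ/5 ⊕ ℤ/5

Derivation:
rank_ℚ(R)=2; free=4−2=2
SNF(R) diag = [5, 5] → torsion [5, 5]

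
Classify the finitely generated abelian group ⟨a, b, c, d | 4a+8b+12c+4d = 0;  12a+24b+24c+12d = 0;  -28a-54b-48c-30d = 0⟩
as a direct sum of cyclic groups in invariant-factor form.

rank_ℚ(R)=3; free=4−3=1
SNF(R) diag = [2, 4, 12] → torsion [2, 4, 12]

Answer: M ≅ ℤ^1 ⊕ ℤ/2 ⊕ ℤ/4 ⊕ ℤ/12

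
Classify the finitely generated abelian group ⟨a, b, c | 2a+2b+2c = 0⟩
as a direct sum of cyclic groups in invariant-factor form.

rank_ℚ(R)=1; free=3−1=2
SNF(R) diag = [2] → torsion [2]

Answer: M ≅ ℤ^2 ⊕ ℤ/2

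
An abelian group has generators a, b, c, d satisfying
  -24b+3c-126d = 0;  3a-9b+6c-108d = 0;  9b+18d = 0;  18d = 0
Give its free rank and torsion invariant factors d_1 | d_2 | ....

Answer: M ≅ ℤ/3 ⊕ ℤ/3 ⊕ ℤ/9 ⊕ ℤ/18

Derivation:
rank_ℚ(R)=4; free=4−4=0
SNF(R) diag = [3, 3, 9, 18] → torsion [3, 3, 9, 18]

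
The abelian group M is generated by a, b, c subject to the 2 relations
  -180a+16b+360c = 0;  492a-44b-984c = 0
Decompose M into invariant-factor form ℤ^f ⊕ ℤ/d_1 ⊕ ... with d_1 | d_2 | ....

Answer: M ≅ ℤ^1 ⊕ ℤ/4 ⊕ ℤ/12

Derivation:
rank_ℚ(R)=2; free=3−2=1
SNF(R) diag = [4, 12] → torsion [4, 12]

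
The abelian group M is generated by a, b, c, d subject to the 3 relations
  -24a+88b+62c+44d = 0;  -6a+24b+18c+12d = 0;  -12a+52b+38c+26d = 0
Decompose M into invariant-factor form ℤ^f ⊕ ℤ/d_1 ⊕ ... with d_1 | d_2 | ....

rank_ℚ(R)=3; free=4−3=1
SNF(R) diag = [2, 6, 6] → torsion [2, 6, 6]

Answer: M ≅ ℤ^1 ⊕ ℤ/2 ⊕ ℤ/6 ⊕ ℤ/6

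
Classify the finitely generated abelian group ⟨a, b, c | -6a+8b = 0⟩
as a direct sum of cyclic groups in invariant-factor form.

rank_ℚ(R)=1; free=3−1=2
SNF(R) diag = [2] → torsion [2]

Answer: M ≅ ℤ^2 ⊕ ℤ/2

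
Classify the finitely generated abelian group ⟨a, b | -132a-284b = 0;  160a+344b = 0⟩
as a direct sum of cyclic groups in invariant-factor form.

rank_ℚ(R)=2; free=2−2=0
SNF(R) diag = [4, 8] → torsion [4, 8]

Answer: M ≅ ℤ/4 ⊕ ℤ/8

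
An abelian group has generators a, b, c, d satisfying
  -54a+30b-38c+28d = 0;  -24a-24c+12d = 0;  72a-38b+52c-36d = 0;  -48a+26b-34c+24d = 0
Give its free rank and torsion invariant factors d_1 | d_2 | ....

rank_ℚ(R)=4; free=4−4=0
SNF(R) diag = [2, 2, 6, 12] → torsion [2, 2, 6, 12]

Answer: M ≅ ℤ/2 ⊕ ℤ/2 ⊕ ℤ/6 ⊕ ℤ/12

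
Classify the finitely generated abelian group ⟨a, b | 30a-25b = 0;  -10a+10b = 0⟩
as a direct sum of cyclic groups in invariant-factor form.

rank_ℚ(R)=2; free=2−2=0
SNF(R) diag = [5, 10] → torsion [5, 10]

Answer: M ≅ ℤ/5 ⊕ ℤ/10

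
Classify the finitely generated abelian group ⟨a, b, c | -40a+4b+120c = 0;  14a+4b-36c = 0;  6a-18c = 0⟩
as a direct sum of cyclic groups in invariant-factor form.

Answer: M ≅ ℤ/2 ⊕ ℤ/6 ⊕ ℤ/12

Derivation:
rank_ℚ(R)=3; free=3−3=0
SNF(R) diag = [2, 6, 12] → torsion [2, 6, 12]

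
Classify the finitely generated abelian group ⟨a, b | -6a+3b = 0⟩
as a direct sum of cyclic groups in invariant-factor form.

Answer: M ≅ ℤ^1 ⊕ ℤ/3

Derivation:
rank_ℚ(R)=1; free=2−1=1
SNF(R) diag = [3] → torsion [3]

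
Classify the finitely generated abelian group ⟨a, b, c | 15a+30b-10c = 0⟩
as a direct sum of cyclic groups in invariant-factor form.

Answer: M ≅ ℤ^2 ⊕ ℤ/5

Derivation:
rank_ℚ(R)=1; free=3−1=2
SNF(R) diag = [5] → torsion [5]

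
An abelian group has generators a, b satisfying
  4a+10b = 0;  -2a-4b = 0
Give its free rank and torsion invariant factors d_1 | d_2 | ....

rank_ℚ(R)=2; free=2−2=0
SNF(R) diag = [2, 2] → torsion [2, 2]

Answer: M ≅ ℤ/2 ⊕ ℤ/2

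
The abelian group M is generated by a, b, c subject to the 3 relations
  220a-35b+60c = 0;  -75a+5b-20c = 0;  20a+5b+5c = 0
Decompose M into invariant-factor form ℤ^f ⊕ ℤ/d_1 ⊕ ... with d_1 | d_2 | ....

rank_ℚ(R)=3; free=3−3=0
SNF(R) diag = [5, 5, 5] → torsion [5, 5, 5]

Answer: M ≅ ℤ/5 ⊕ ℤ/5 ⊕ ℤ/5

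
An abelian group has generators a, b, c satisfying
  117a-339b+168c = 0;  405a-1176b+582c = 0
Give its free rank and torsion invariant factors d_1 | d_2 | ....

Answer: M ≅ ℤ^1 ⊕ ℤ/3 ⊕ ℤ/9

Derivation:
rank_ℚ(R)=2; free=3−2=1
SNF(R) diag = [3, 9] → torsion [3, 9]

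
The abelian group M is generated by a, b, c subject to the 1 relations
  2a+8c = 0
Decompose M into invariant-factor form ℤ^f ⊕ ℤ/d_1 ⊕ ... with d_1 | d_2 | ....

rank_ℚ(R)=1; free=3−1=2
SNF(R) diag = [2] → torsion [2]

Answer: M ≅ ℤ^2 ⊕ ℤ/2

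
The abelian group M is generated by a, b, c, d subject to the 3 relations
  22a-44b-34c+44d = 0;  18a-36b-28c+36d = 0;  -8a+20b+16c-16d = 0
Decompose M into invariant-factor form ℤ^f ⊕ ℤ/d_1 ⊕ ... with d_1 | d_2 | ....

rank_ℚ(R)=3; free=4−3=1
SNF(R) diag = [2, 2, 4] → torsion [2, 2, 4]

Answer: M ≅ ℤ^1 ⊕ ℤ/2 ⊕ ℤ/2 ⊕ ℤ/4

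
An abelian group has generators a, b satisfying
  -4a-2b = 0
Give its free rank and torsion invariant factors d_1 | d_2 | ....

Answer: M ≅ ℤ^1 ⊕ ℤ/2

Derivation:
rank_ℚ(R)=1; free=2−1=1
SNF(R) diag = [2] → torsion [2]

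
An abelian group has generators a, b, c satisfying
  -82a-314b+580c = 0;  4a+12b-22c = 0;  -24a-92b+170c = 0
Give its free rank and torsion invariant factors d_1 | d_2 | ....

rank_ℚ(R)=3; free=3−3=0
SNF(R) diag = [2, 2, 4] → torsion [2, 2, 4]

Answer: M ≅ ℤ/2 ⊕ ℤ/2 ⊕ ℤ/4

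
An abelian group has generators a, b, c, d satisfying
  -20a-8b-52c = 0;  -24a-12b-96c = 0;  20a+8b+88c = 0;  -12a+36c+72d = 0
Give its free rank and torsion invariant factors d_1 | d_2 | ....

rank_ℚ(R)=4; free=4−4=0
SNF(R) diag = [4, 12, 36, 72] → torsion [4, 12, 36, 72]

Answer: M ≅ ℤ/4 ⊕ ℤ/12 ⊕ ℤ/36 ⊕ ℤ/72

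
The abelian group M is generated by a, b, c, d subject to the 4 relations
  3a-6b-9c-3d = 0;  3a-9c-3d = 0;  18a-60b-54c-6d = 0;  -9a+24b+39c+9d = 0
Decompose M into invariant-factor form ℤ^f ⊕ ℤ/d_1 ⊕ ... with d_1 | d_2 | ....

Answer: M ≅ ℤ/3 ⊕ ℤ/6 ⊕ ℤ/12 ⊕ ℤ/12

Derivation:
rank_ℚ(R)=4; free=4−4=0
SNF(R) diag = [3, 6, 12, 12] → torsion [3, 6, 12, 12]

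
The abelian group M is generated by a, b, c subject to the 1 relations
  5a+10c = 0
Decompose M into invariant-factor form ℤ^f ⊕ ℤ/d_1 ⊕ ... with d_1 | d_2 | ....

Answer: M ≅ ℤ^2 ⊕ ℤ/5

Derivation:
rank_ℚ(R)=1; free=3−1=2
SNF(R) diag = [5] → torsion [5]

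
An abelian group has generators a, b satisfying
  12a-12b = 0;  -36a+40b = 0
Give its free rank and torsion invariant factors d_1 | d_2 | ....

rank_ℚ(R)=2; free=2−2=0
SNF(R) diag = [4, 12] → torsion [4, 12]

Answer: M ≅ ℤ/4 ⊕ ℤ/12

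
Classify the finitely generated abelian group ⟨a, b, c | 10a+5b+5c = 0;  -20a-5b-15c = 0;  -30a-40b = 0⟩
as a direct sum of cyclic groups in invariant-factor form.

rank_ℚ(R)=3; free=3−3=0
SNF(R) diag = [5, 10, 10] → torsion [5, 10, 10]

Answer: M ≅ ℤ/5 ⊕ ℤ/10 ⊕ ℤ/10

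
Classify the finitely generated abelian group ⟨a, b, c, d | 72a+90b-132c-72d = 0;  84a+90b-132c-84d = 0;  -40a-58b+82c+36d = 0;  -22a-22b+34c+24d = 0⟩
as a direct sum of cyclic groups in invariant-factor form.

rank_ℚ(R)=4; free=4−4=0
SNF(R) diag = [2, 6, 6, 12] → torsion [2, 6, 6, 12]

Answer: M ≅ ℤ/2 ⊕ ℤ/6 ⊕ ℤ/6 ⊕ ℤ/12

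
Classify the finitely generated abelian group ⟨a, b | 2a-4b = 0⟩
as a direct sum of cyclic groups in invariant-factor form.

Answer: M ≅ ℤ^1 ⊕ ℤ/2

Derivation:
rank_ℚ(R)=1; free=2−1=1
SNF(R) diag = [2] → torsion [2]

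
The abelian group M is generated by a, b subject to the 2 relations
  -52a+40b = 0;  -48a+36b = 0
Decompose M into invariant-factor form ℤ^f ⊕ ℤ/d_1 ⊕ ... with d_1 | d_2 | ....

Answer: M ≅ ℤ/4 ⊕ ℤ/12

Derivation:
rank_ℚ(R)=2; free=2−2=0
SNF(R) diag = [4, 12] → torsion [4, 12]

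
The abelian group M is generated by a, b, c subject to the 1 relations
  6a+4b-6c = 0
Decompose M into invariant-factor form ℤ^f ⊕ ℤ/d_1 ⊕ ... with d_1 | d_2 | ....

Answer: M ≅ ℤ^2 ⊕ ℤ/2

Derivation:
rank_ℚ(R)=1; free=3−1=2
SNF(R) diag = [2] → torsion [2]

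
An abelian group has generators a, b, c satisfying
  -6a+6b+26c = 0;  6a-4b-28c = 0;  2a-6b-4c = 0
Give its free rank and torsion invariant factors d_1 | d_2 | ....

Answer: M ≅ ℤ/2 ⊕ ℤ/2 ⊕ ℤ/2

Derivation:
rank_ℚ(R)=3; free=3−3=0
SNF(R) diag = [2, 2, 2] → torsion [2, 2, 2]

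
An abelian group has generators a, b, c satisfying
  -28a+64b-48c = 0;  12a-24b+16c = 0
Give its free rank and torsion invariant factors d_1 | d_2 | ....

rank_ℚ(R)=2; free=3−2=1
SNF(R) diag = [4, 8] → torsion [4, 8]

Answer: M ≅ ℤ^1 ⊕ ℤ/4 ⊕ ℤ/8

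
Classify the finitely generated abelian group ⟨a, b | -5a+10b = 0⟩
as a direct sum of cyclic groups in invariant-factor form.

Answer: M ≅ ℤ^1 ⊕ ℤ/5

Derivation:
rank_ℚ(R)=1; free=2−1=1
SNF(R) diag = [5] → torsion [5]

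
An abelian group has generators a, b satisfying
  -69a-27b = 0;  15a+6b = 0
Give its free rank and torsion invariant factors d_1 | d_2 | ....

Answer: M ≅ ℤ/3 ⊕ ℤ/3

Derivation:
rank_ℚ(R)=2; free=2−2=0
SNF(R) diag = [3, 3] → torsion [3, 3]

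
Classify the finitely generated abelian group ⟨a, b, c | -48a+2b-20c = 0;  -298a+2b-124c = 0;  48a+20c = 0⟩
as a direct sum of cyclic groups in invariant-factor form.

rank_ℚ(R)=3; free=3−3=0
SNF(R) diag = [2, 2, 4] → torsion [2, 2, 4]

Answer: M ≅ ℤ/2 ⊕ ℤ/2 ⊕ ℤ/4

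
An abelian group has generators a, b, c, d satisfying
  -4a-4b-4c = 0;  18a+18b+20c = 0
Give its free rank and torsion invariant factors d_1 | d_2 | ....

rank_ℚ(R)=2; free=4−2=2
SNF(R) diag = [2, 4] → torsion [2, 4]

Answer: M ≅ ℤ^2 ⊕ ℤ/2 ⊕ ℤ/4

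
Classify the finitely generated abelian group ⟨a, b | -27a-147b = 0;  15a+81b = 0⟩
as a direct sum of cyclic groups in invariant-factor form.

Answer: M ≅ ℤ/3 ⊕ ℤ/6

Derivation:
rank_ℚ(R)=2; free=2−2=0
SNF(R) diag = [3, 6] → torsion [3, 6]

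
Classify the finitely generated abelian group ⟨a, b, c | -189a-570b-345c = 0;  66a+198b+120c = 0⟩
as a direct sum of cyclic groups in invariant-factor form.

rank_ℚ(R)=2; free=3−2=1
SNF(R) diag = [3, 6] → torsion [3, 6]

Answer: M ≅ ℤ^1 ⊕ ℤ/3 ⊕ ℤ/6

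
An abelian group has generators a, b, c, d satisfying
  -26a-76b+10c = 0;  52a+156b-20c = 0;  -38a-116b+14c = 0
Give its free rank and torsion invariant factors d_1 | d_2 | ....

Answer: M ≅ ℤ^1 ⊕ ℤ/2 ⊕ ℤ/4 ⊕ ℤ/8

Derivation:
rank_ℚ(R)=3; free=4−3=1
SNF(R) diag = [2, 4, 8] → torsion [2, 4, 8]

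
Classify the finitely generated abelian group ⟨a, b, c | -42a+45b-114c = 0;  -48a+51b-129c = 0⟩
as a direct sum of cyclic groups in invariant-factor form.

rank_ℚ(R)=2; free=3−2=1
SNF(R) diag = [3, 3] → torsion [3, 3]

Answer: M ≅ ℤ^1 ⊕ ℤ/3 ⊕ ℤ/3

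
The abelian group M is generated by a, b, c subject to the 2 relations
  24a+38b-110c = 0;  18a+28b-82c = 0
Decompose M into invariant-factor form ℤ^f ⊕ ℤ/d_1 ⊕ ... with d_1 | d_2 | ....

rank_ℚ(R)=2; free=3−2=1
SNF(R) diag = [2, 6] → torsion [2, 6]

Answer: M ≅ ℤ^1 ⊕ ℤ/2 ⊕ ℤ/6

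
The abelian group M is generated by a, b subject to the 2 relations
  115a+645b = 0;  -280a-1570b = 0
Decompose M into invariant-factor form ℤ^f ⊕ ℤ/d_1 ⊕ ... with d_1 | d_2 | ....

rank_ℚ(R)=2; free=2−2=0
SNF(R) diag = [5, 10] → torsion [5, 10]

Answer: M ≅ ℤ/5 ⊕ ℤ/10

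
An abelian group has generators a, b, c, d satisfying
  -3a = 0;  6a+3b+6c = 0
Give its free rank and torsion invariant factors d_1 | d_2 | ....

rank_ℚ(R)=2; free=4−2=2
SNF(R) diag = [3, 3] → torsion [3, 3]

Answer: M ≅ ℤ^2 ⊕ ℤ/3 ⊕ ℤ/3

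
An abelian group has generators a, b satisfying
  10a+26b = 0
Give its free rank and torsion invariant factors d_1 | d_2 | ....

rank_ℚ(R)=1; free=2−1=1
SNF(R) diag = [2] → torsion [2]

Answer: M ≅ ℤ^1 ⊕ ℤ/2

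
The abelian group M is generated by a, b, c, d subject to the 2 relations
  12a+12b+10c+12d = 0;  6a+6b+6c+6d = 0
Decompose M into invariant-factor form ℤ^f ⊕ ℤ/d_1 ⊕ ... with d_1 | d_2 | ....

rank_ℚ(R)=2; free=4−2=2
SNF(R) diag = [2, 6] → torsion [2, 6]

Answer: M ≅ ℤ^2 ⊕ ℤ/2 ⊕ ℤ/6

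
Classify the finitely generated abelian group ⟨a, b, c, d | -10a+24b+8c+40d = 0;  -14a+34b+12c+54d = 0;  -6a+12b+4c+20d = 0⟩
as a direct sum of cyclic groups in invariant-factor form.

Answer: M ≅ ℤ^1 ⊕ ℤ/2 ⊕ ℤ/2 ⊕ ℤ/4

Derivation:
rank_ℚ(R)=3; free=4−3=1
SNF(R) diag = [2, 2, 4] → torsion [2, 2, 4]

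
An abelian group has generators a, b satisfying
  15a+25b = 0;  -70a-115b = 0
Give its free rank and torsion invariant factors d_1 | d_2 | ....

Answer: M ≅ ℤ/5 ⊕ ℤ/5

Derivation:
rank_ℚ(R)=2; free=2−2=0
SNF(R) diag = [5, 5] → torsion [5, 5]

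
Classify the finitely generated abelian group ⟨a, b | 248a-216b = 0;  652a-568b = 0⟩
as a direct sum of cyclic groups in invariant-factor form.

Answer: M ≅ ℤ/4 ⊕ ℤ/8

Derivation:
rank_ℚ(R)=2; free=2−2=0
SNF(R) diag = [4, 8] → torsion [4, 8]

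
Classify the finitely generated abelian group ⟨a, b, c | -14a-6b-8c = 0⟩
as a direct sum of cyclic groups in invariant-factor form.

Answer: M ≅ ℤ^2 ⊕ ℤ/2

Derivation:
rank_ℚ(R)=1; free=3−1=2
SNF(R) diag = [2] → torsion [2]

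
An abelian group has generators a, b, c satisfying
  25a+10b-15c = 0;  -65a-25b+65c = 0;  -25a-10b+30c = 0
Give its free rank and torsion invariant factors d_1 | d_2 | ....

rank_ℚ(R)=3; free=3−3=0
SNF(R) diag = [5, 5, 15] → torsion [5, 5, 15]

Answer: M ≅ ℤ/5 ⊕ ℤ/5 ⊕ ℤ/15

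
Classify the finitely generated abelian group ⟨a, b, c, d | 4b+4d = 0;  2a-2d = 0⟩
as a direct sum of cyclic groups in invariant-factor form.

Answer: M ≅ ℤ^2 ⊕ ℤ/2 ⊕ ℤ/4

Derivation:
rank_ℚ(R)=2; free=4−2=2
SNF(R) diag = [2, 4] → torsion [2, 4]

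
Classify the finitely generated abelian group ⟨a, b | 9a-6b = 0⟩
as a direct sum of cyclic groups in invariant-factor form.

rank_ℚ(R)=1; free=2−1=1
SNF(R) diag = [3] → torsion [3]

Answer: M ≅ ℤ^1 ⊕ ℤ/3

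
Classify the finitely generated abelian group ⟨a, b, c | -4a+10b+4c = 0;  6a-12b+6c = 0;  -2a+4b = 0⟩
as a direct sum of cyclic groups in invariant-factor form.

Answer: M ≅ ℤ/2 ⊕ ℤ/2 ⊕ ℤ/6

Derivation:
rank_ℚ(R)=3; free=3−3=0
SNF(R) diag = [2, 2, 6] → torsion [2, 2, 6]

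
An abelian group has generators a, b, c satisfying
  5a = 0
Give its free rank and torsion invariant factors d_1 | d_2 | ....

Answer: M ≅ ℤ^2 ⊕ ℤ/5

Derivation:
rank_ℚ(R)=1; free=3−1=2
SNF(R) diag = [5] → torsion [5]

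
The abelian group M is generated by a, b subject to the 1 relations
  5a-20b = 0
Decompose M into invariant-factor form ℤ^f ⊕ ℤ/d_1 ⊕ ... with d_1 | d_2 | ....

rank_ℚ(R)=1; free=2−1=1
SNF(R) diag = [5] → torsion [5]

Answer: M ≅ ℤ^1 ⊕ ℤ/5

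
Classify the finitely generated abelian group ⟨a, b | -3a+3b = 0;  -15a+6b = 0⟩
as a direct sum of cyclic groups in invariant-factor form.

Answer: M ≅ ℤ/3 ⊕ ℤ/9

Derivation:
rank_ℚ(R)=2; free=2−2=0
SNF(R) diag = [3, 9] → torsion [3, 9]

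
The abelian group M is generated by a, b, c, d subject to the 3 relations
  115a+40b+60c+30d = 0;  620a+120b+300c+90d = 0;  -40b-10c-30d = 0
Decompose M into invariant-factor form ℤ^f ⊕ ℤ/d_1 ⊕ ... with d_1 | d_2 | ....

rank_ℚ(R)=3; free=4−3=1
SNF(R) diag = [5, 10, 10] → torsion [5, 10, 10]

Answer: M ≅ ℤ^1 ⊕ ℤ/5 ⊕ ℤ/10 ⊕ ℤ/10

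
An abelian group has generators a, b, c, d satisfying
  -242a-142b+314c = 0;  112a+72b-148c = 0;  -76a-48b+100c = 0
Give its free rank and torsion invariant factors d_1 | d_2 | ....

Answer: M ≅ ℤ^1 ⊕ ℤ/2 ⊕ ℤ/4 ⊕ ℤ/12

Derivation:
rank_ℚ(R)=3; free=4−3=1
SNF(R) diag = [2, 4, 12] → torsion [2, 4, 12]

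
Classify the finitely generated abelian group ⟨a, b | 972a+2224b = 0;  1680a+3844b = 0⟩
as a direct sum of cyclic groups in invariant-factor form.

Answer: M ≅ ℤ/4 ⊕ ℤ/12

Derivation:
rank_ℚ(R)=2; free=2−2=0
SNF(R) diag = [4, 12] → torsion [4, 12]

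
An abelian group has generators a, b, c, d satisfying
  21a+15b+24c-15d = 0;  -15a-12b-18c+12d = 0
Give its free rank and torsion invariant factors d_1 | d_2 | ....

rank_ℚ(R)=2; free=4−2=2
SNF(R) diag = [3, 3] → torsion [3, 3]

Answer: M ≅ ℤ^2 ⊕ ℤ/3 ⊕ ℤ/3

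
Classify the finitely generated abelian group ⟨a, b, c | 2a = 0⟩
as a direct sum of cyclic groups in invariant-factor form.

rank_ℚ(R)=1; free=3−1=2
SNF(R) diag = [2] → torsion [2]

Answer: M ≅ ℤ^2 ⊕ ℤ/2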